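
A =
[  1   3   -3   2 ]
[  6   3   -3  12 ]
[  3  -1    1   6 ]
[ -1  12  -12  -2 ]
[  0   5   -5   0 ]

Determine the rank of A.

2

Row reduce to echelon form.
R2 ← R2 − (6)·R1: [0, -15, 15, 0]
R3 ← R3 − (3)·R1: [0, -10, 10, 0]
R4 ← R4 + R1: [0, 15, -15, 0]
R3 ← R3 − (2/3)·R2: [0, 0, 0, 0]
R4 ← R4 + R2: [0, 0, 0, 0]
R5 ← R5 + (1/3)·R2: [0, 0, 0, 0]
Echelon form has 2 nonzero rows, so rank(A) = 2.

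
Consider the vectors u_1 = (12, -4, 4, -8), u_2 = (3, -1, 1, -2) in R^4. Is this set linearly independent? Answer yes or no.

no

Form the matrix with these vectors as rows and row reduce.
R2 ← R2 − (1/4)·R1: [0, 0, 0, 0]
1 nonzero row, so the 2 vectors span a space of dimension 1.
Since 1 < 2, the vectors are linearly dependent.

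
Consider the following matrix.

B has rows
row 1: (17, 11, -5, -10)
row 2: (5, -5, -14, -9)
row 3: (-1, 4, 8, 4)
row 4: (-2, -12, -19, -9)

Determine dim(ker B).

Row reduce to echelon form.
R2 ← R2 − (5/17)·R1: [0, -140/17, -213/17, -103/17]
R3 ← R3 + (1/17)·R1: [0, 79/17, 131/17, 58/17]
R4 ← R4 + (2/17)·R1: [0, -182/17, -333/17, -173/17]
R3 ← R3 + (79/140)·R2: [0, 0, 89/140, -1/140]
R4 ← R4 − (13/10)·R2: [0, 0, -33/10, -23/10]
R4 ← R4 + (462/89)·R3: [0, 0, 0, -208/89]
4 nonzero rows, so rank(B) = 4.
B has 4 columns; by rank–nullity, nullity = 4 − 4 = 0.

0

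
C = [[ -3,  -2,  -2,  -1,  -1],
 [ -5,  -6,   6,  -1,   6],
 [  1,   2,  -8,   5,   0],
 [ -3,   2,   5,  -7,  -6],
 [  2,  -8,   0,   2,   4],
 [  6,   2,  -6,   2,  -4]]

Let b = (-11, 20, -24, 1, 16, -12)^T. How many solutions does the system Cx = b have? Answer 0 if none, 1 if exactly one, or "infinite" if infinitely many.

1

Row reduce the augmented matrix [C | b].
R2 ← R2 − (5/3)·R1: [0, -8/3, 28/3, 2/3, 23/3, 115/3]
R3 ← R3 + (1/3)·R1: [0, 4/3, -26/3, 14/3, -1/3, -83/3]
R4 ← R4 − R1: [0, 4, 7, -6, -5, 12]
R5 ← R5 + (2/3)·R1: [0, -28/3, -4/3, 4/3, 10/3, 26/3]
R6 ← R6 + (2)·R1: [0, -2, -10, 0, -6, -34]
R3 ← R3 + (1/2)·R2: [0, 0, -4, 5, 7/2, -17/2]
R4 ← R4 + (3/2)·R2: [0, 0, 21, -5, 13/2, 139/2]
R5 ← R5 − (7/2)·R2: [0, 0, -34, -1, -47/2, -251/2]
R6 ← R6 − (3/4)·R2: [0, 0, -17, -1/2, -47/4, -251/4]
R4 ← R4 + (21/4)·R3: [0, 0, 0, 85/4, 199/8, 199/8]
R5 ← R5 − (17/2)·R3: [0, 0, 0, -87/2, -213/4, -213/4]
R6 ← R6 − (17/4)·R3: [0, 0, 0, -87/4, -213/8, -213/8]
R5 ← R5 + (174/85)·R4: [0, 0, 0, 0, -198/85, -198/85]
R6 ← R6 + (87/85)·R4: [0, 0, 0, 0, -99/85, -99/85]
R6 ← R6 − (1/2)·R5: [0, 0, 0, 0, 0, 0]
The echelon form has 5 nonzero rows, and every pivot lies in the first 5 columns, so rank(C) = rank([C|b]) = 5.
The system is consistent.
rank = 5 = number of unknowns, so the solution is unique.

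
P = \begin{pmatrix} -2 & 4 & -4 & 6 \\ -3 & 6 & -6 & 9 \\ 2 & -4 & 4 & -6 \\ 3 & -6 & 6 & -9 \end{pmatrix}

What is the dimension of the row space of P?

Row reduce to echelon form.
R2 ← R2 − (3/2)·R1: [0, 0, 0, 0]
R3 ← R3 + R1: [0, 0, 0, 0]
R4 ← R4 + (3/2)·R1: [0, 0, 0, 0]
Echelon form has 1 nonzero row, so rank(P) = 1.
The row space has dimension equal to the rank: 1.

1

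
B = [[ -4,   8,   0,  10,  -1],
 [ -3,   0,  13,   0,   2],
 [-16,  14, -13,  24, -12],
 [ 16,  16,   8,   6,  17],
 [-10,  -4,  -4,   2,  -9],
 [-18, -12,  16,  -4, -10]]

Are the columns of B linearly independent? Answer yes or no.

no

Row reduce B to echelon form.
R2 ← R2 − (3/4)·R1: [0, -6, 13, -15/2, 11/4]
R3 ← R3 − (4)·R1: [0, -18, -13, -16, -8]
R4 ← R4 + (4)·R1: [0, 48, 8, 46, 13]
R5 ← R5 − (5/2)·R1: [0, -24, -4, -23, -13/2]
R6 ← R6 − (9/2)·R1: [0, -48, 16, -49, -11/2]
R3 ← R3 − (3)·R2: [0, 0, -52, 13/2, -65/4]
R4 ← R4 + (8)·R2: [0, 0, 112, -14, 35]
R5 ← R5 − (4)·R2: [0, 0, -56, 7, -35/2]
R6 ← R6 − (8)·R2: [0, 0, -88, 11, -55/2]
R4 ← R4 + (28/13)·R3: [0, 0, 0, 0, 0]
R5 ← R5 − (14/13)·R3: [0, 0, 0, 0, 0]
R6 ← R6 − (22/13)·R3: [0, 0, 0, 0, 0]
3 pivots among 5 columns.
Only 3 < 5 pivot columns, so the columns are linearly dependent.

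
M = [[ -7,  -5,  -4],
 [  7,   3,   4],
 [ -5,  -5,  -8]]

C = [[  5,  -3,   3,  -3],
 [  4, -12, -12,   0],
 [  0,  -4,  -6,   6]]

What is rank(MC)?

3

First compute MC:
[[-55,  97,  63,  -3],
 [ 47, -73, -39,   3],
 [-45, 107,  93, -33]]
Now row reduce the product.
R2 ← R2 + (47/55)·R1: [0, 544/55, 816/55, 24/55]
R3 ← R3 − (9/11)·R1: [0, 304/11, 456/11, -336/11]
R3 ← R3 − (95/34)·R2: [0, 0, 0, -540/17]
3 nonzero rows, so rank(MC) = 3.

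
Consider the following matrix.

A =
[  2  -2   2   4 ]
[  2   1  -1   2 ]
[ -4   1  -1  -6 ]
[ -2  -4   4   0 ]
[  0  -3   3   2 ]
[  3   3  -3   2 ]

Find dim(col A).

Row reduce to echelon form.
R2 ← R2 − R1: [0, 3, -3, -2]
R3 ← R3 + (2)·R1: [0, -3, 3, 2]
R4 ← R4 + R1: [0, -6, 6, 4]
R6 ← R6 − (3/2)·R1: [0, 6, -6, -4]
R3 ← R3 + R2: [0, 0, 0, 0]
R4 ← R4 + (2)·R2: [0, 0, 0, 0]
R5 ← R5 + R2: [0, 0, 0, 0]
R6 ← R6 − (2)·R2: [0, 0, 0, 0]
Echelon form has 2 nonzero rows, so rank(A) = 2.
The column space has dimension equal to the rank: 2.

2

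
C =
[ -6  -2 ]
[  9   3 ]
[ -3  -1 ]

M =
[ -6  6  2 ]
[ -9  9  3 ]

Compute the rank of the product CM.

1

First compute CM:
[[ 54, -54, -18],
 [-81,  81,  27],
 [ 27, -27,  -9]]
Now row reduce the product.
R2 ← R2 + (3/2)·R1: [0, 0, 0]
R3 ← R3 − (1/2)·R1: [0, 0, 0]
1 nonzero row, so rank(CM) = 1.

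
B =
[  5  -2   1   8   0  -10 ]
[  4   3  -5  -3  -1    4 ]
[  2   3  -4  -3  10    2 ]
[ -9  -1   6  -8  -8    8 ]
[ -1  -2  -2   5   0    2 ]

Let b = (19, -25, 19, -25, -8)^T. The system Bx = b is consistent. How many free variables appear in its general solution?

Row reduce the augmented matrix [B | b].
R2 ← R2 − (4/5)·R1: [0, 23/5, -29/5, -47/5, -1, 12, -201/5]
R3 ← R3 − (2/5)·R1: [0, 19/5, -22/5, -31/5, 10, 6, 57/5]
R4 ← R4 + (9/5)·R1: [0, -23/5, 39/5, 32/5, -8, -10, 46/5]
R5 ← R5 + (1/5)·R1: [0, -12/5, -9/5, 33/5, 0, 0, -21/5]
R3 ← R3 − (19/23)·R2: [0, 0, 9/23, 36/23, 249/23, -90/23, 1026/23]
R4 ← R4 + R2: [0, 0, 2, -3, -9, 2, -31]
R5 ← R5 + (12/23)·R2: [0, 0, -111/23, 39/23, -12/23, 144/23, -579/23]
R4 ← R4 − (46/9)·R3: [0, 0, 0, -11, -193/3, 22, -259]
R5 ← R5 + (37/3)·R3: [0, 0, 0, 21, 133, -42, 525]
R5 ← R5 + (21/11)·R4: [0, 0, 0, 0, 112/11, 0, 336/11]
The echelon form has 5 nonzero rows, and every pivot lies in the first 6 columns, so rank(B) = rank([B|b]) = 5.
The system is consistent.
Free variables = (unknowns) − (rank) = 6 − 5 = 1.

1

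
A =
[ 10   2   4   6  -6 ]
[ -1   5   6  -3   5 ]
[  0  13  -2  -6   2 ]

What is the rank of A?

Row reduce to echelon form.
R2 ← R2 + (1/10)·R1: [0, 26/5, 32/5, -12/5, 22/5]
R3 ← R3 − (5/2)·R2: [0, 0, -18, 0, -9]
Echelon form has 3 nonzero rows, so rank(A) = 3.

3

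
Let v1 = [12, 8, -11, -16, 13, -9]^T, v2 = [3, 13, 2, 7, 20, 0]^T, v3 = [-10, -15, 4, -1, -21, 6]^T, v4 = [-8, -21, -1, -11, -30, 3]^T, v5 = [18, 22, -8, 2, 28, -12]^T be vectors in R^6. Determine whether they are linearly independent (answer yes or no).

no

Form the matrix with these vectors as rows and row reduce.
R2 ← R2 − (1/4)·R1: [0, 11, 19/4, 11, 67/4, 9/4]
R3 ← R3 + (5/6)·R1: [0, -25/3, -31/6, -43/3, -61/6, -3/2]
R4 ← R4 + (2/3)·R1: [0, -47/3, -25/3, -65/3, -64/3, -3]
R5 ← R5 − (3/2)·R1: [0, 10, 17/2, 26, 17/2, 3/2]
R3 ← R3 + (25/33)·R2: [0, 0, -69/44, -6, 111/44, 9/44]
R4 ← R4 + (47/33)·R2: [0, 0, -69/44, -6, 111/44, 9/44]
R5 ← R5 − (10/11)·R2: [0, 0, 46/11, 16, -74/11, -6/11]
R4 ← R4 − R3: [0, 0, 0, 0, 0, 0]
R5 ← R5 + (8/3)·R3: [0, 0, 0, 0, 0, 0]
3 nonzero rows, so the 5 vectors span a space of dimension 3.
Since 3 < 5, the vectors are linearly dependent.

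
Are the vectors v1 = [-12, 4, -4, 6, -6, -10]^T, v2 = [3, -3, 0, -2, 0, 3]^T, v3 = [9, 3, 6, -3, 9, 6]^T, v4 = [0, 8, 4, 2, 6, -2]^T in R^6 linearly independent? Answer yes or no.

Form the matrix with these vectors as rows and row reduce.
R2 ← R2 + (1/4)·R1: [0, -2, -1, -1/2, -3/2, 1/2]
R3 ← R3 + (3/4)·R1: [0, 6, 3, 3/2, 9/2, -3/2]
R3 ← R3 + (3)·R2: [0, 0, 0, 0, 0, 0]
R4 ← R4 + (4)·R2: [0, 0, 0, 0, 0, 0]
2 nonzero rows, so the 4 vectors span a space of dimension 2.
Since 2 < 4, the vectors are linearly dependent.

no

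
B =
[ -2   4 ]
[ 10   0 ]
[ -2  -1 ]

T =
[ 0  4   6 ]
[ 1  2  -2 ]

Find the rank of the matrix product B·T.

2

First compute BT:
[[  4,   0, -20],
 [  0,  40,  60],
 [ -1, -10, -10]]
Now row reduce the product.
R3 ← R3 + (1/4)·R1: [0, -10, -15]
R3 ← R3 + (1/4)·R2: [0, 0, 0]
2 nonzero rows, so rank(BT) = 2.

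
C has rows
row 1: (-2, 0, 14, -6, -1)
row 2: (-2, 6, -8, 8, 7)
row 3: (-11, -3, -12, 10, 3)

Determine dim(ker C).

Row reduce to echelon form.
R2 ← R2 − R1: [0, 6, -22, 14, 8]
R3 ← R3 − (11/2)·R1: [0, -3, -89, 43, 17/2]
R3 ← R3 + (1/2)·R2: [0, 0, -100, 50, 25/2]
3 nonzero rows, so rank(C) = 3.
C has 5 columns; by rank–nullity, nullity = 5 − 3 = 2.

2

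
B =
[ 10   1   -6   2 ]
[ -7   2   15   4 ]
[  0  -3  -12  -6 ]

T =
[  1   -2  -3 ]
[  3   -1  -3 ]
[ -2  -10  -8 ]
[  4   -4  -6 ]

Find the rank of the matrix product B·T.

First compute BT:
[[ 33,  31,   3],
 [-15, -154, -129],
 [ -9, 147, 141]]
Now row reduce the product.
R2 ← R2 + (5/11)·R1: [0, -1539/11, -1404/11]
R3 ← R3 + (3/11)·R1: [0, 1710/11, 1560/11]
R3 ← R3 + (10/9)·R2: [0, 0, 0]
2 nonzero rows, so rank(BT) = 2.

2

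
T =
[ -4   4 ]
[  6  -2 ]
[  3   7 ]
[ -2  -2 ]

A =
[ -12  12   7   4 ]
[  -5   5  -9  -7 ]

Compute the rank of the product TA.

2

First compute TA:
[[ 28, -28, -64, -44],
 [-62,  62,  60,  38],
 [-71,  71, -42, -37],
 [ 34, -34,   4,   6]]
Now row reduce the product.
R2 ← R2 + (31/14)·R1: [0, 0, -572/7, -416/7]
R3 ← R3 + (71/28)·R1: [0, 0, -1430/7, -1040/7]
R4 ← R4 − (17/14)·R1: [0, 0, 572/7, 416/7]
R3 ← R3 − (5/2)·R2: [0, 0, 0, 0]
R4 ← R4 + R2: [0, 0, 0, 0]
2 nonzero rows, so rank(TA) = 2.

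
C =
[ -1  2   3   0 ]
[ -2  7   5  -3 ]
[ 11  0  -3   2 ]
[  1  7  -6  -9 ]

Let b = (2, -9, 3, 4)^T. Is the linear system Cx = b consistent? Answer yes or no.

no

Row reduce the augmented matrix [C | b].
R2 ← R2 − (2)·R1: [0, 3, -1, -3, -13]
R3 ← R3 + (11)·R1: [0, 22, 30, 2, 25]
R4 ← R4 + R1: [0, 9, -3, -9, 6]
R3 ← R3 − (22/3)·R2: [0, 0, 112/3, 24, 361/3]
R4 ← R4 − (3)·R2: [0, 0, 0, 0, 45]
The echelon form has 4 nonzero rows; the last pivot sits in the augmented column, so rank(C) = 3 but rank([C|b]) = 4.
Since the ranks differ, the system is inconsistent.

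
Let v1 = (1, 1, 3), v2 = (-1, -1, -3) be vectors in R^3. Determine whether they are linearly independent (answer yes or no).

Form the matrix with these vectors as rows and row reduce.
R2 ← R2 + R1: [0, 0, 0]
1 nonzero row, so the 2 vectors span a space of dimension 1.
Since 1 < 2, the vectors are linearly dependent.

no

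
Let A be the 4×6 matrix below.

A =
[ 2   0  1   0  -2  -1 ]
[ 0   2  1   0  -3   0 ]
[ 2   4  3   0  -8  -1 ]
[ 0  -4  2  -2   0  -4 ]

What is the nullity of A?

3

Row reduce to echelon form.
R3 ← R3 − R1: [0, 4, 2, 0, -6, 0]
R3 ← R3 − (2)·R2: [0, 0, 0, 0, 0, 0]
R4 ← R4 + (2)·R2: [0, 0, 4, -2, -6, -4]
Swap R3 ↔ R4
3 nonzero rows, so rank(A) = 3.
A has 6 columns; by rank–nullity, nullity = 6 − 3 = 3.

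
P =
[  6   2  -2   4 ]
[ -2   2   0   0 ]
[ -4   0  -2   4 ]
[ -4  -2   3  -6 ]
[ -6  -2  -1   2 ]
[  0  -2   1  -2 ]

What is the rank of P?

3

Row reduce to echelon form.
R2 ← R2 + (1/3)·R1: [0, 8/3, -2/3, 4/3]
R3 ← R3 + (2/3)·R1: [0, 4/3, -10/3, 20/3]
R4 ← R4 + (2/3)·R1: [0, -2/3, 5/3, -10/3]
R5 ← R5 + R1: [0, 0, -3, 6]
R3 ← R3 − (1/2)·R2: [0, 0, -3, 6]
R4 ← R4 + (1/4)·R2: [0, 0, 3/2, -3]
R6 ← R6 + (3/4)·R2: [0, 0, 1/2, -1]
R4 ← R4 + (1/2)·R3: [0, 0, 0, 0]
R5 ← R5 − R3: [0, 0, 0, 0]
R6 ← R6 + (1/6)·R3: [0, 0, 0, 0]
Echelon form has 3 nonzero rows, so rank(P) = 3.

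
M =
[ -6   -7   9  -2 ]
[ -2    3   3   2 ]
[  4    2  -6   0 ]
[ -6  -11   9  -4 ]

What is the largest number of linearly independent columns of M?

Row reduce to echelon form.
R2 ← R2 − (1/3)·R1: [0, 16/3, 0, 8/3]
R3 ← R3 + (2/3)·R1: [0, -8/3, 0, -4/3]
R4 ← R4 − R1: [0, -4, 0, -2]
R3 ← R3 + (1/2)·R2: [0, 0, 0, 0]
R4 ← R4 + (3/4)·R2: [0, 0, 0, 0]
Echelon form has 2 nonzero rows, so rank(M) = 2.
The rank gives the maximum number of linearly independent columns: 2.

2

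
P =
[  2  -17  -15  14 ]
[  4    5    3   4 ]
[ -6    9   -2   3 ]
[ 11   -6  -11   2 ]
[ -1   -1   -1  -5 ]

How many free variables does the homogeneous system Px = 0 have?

Row reduce to echelon form.
R2 ← R2 − (2)·R1: [0, 39, 33, -24]
R3 ← R3 + (3)·R1: [0, -42, -47, 45]
R4 ← R4 − (11/2)·R1: [0, 175/2, 143/2, -75]
R5 ← R5 + (1/2)·R1: [0, -19/2, -17/2, 2]
R3 ← R3 + (14/13)·R2: [0, 0, -149/13, 249/13]
R4 ← R4 − (175/78)·R2: [0, 0, -33/13, -275/13]
R5 ← R5 + (19/78)·R2: [0, 0, -6/13, -50/13]
R4 ← R4 − (33/149)·R3: [0, 0, 0, -3784/149]
R5 ← R5 − (6/149)·R3: [0, 0, 0, -688/149]
R5 ← R5 − (2/11)·R4: [0, 0, 0, 0]
4 nonzero rows, so rank(P) = 4.
P has 4 columns; by rank–nullity, nullity = 4 − 4 = 0.

0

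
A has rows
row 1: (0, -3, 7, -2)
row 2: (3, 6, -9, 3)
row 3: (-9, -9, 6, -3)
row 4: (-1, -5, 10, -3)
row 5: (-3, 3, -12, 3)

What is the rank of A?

Row reduce to echelon form.
Swap R1 ↔ R2
R3 ← R3 + (3)·R1: [0, 9, -21, 6]
R4 ← R4 + (1/3)·R1: [0, -3, 7, -2]
R5 ← R5 + R1: [0, 9, -21, 6]
R3 ← R3 + (3)·R2: [0, 0, 0, 0]
R4 ← R4 − R2: [0, 0, 0, 0]
R5 ← R5 + (3)·R2: [0, 0, 0, 0]
Echelon form has 2 nonzero rows, so rank(A) = 2.

2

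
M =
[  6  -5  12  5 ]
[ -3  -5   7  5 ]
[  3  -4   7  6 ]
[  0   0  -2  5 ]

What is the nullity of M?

0

Row reduce to echelon form.
R2 ← R2 + (1/2)·R1: [0, -15/2, 13, 15/2]
R3 ← R3 − (1/2)·R1: [0, -3/2, 1, 7/2]
R3 ← R3 − (1/5)·R2: [0, 0, -8/5, 2]
R4 ← R4 − (5/4)·R3: [0, 0, 0, 5/2]
4 nonzero rows, so rank(M) = 4.
M has 4 columns; by rank–nullity, nullity = 4 − 4 = 0.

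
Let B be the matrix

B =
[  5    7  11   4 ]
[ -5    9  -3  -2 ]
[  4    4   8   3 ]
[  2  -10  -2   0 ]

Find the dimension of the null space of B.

2

Row reduce to echelon form.
R2 ← R2 + R1: [0, 16, 8, 2]
R3 ← R3 − (4/5)·R1: [0, -8/5, -4/5, -1/5]
R4 ← R4 − (2/5)·R1: [0, -64/5, -32/5, -8/5]
R3 ← R3 + (1/10)·R2: [0, 0, 0, 0]
R4 ← R4 + (4/5)·R2: [0, 0, 0, 0]
2 nonzero rows, so rank(B) = 2.
B has 4 columns; by rank–nullity, nullity = 4 − 2 = 2.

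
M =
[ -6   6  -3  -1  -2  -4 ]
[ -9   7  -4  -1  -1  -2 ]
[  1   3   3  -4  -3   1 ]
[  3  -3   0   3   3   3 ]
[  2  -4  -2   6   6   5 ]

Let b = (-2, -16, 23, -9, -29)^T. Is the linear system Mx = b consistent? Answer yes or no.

yes

Row reduce the augmented matrix [M | b].
R2 ← R2 − (3/2)·R1: [0, -2, 1/2, 1/2, 2, 4, -13]
R3 ← R3 + (1/6)·R1: [0, 4, 5/2, -25/6, -10/3, 1/3, 68/3]
R4 ← R4 + (1/2)·R1: [0, 0, -3/2, 5/2, 2, 1, -10]
R5 ← R5 + (1/3)·R1: [0, -2, -3, 17/3, 16/3, 11/3, -89/3]
R3 ← R3 + (2)·R2: [0, 0, 7/2, -19/6, 2/3, 25/3, -10/3]
R5 ← R5 − R2: [0, 0, -7/2, 31/6, 10/3, -1/3, -50/3]
R4 ← R4 + (3/7)·R3: [0, 0, 0, 8/7, 16/7, 32/7, -80/7]
R5 ← R5 + R3: [0, 0, 0, 2, 4, 8, -20]
R5 ← R5 − (7/4)·R4: [0, 0, 0, 0, 0, 0, 0]
The echelon form has 4 nonzero rows, and every pivot lies in the first 6 columns, so rank(M) = rank([M|b]) = 4.
The system is consistent.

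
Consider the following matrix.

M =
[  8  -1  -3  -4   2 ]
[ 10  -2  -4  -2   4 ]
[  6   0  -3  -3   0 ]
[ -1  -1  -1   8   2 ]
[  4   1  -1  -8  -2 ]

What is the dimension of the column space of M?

Row reduce to echelon form.
R2 ← R2 − (5/4)·R1: [0, -3/4, -1/4, 3, 3/2]
R3 ← R3 − (3/4)·R1: [0, 3/4, -3/4, 0, -3/2]
R4 ← R4 + (1/8)·R1: [0, -9/8, -11/8, 15/2, 9/4]
R5 ← R5 − (1/2)·R1: [0, 3/2, 1/2, -6, -3]
R3 ← R3 + R2: [0, 0, -1, 3, 0]
R4 ← R4 − (3/2)·R2: [0, 0, -1, 3, 0]
R5 ← R5 + (2)·R2: [0, 0, 0, 0, 0]
R4 ← R4 − R3: [0, 0, 0, 0, 0]
Echelon form has 3 nonzero rows, so rank(M) = 3.
The column space has dimension equal to the rank: 3.

3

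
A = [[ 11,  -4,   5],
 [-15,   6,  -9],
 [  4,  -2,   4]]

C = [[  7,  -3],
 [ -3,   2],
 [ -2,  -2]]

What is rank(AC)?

2

First compute AC:
[[ 79, -51],
 [-105,  75],
 [ 26, -24]]
Now row reduce the product.
R2 ← R2 + (105/79)·R1: [0, 570/79]
R3 ← R3 − (26/79)·R1: [0, -570/79]
R3 ← R3 + R2: [0, 0]
2 nonzero rows, so rank(AC) = 2.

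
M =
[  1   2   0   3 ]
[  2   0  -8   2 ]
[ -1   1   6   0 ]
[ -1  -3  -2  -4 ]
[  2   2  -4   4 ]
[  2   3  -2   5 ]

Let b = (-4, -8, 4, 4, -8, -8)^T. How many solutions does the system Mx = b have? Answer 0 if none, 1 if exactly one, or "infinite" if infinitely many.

infinite

Row reduce the augmented matrix [M | b].
R2 ← R2 − (2)·R1: [0, -4, -8, -4, 0]
R3 ← R3 + R1: [0, 3, 6, 3, 0]
R4 ← R4 + R1: [0, -1, -2, -1, 0]
R5 ← R5 − (2)·R1: [0, -2, -4, -2, 0]
R6 ← R6 − (2)·R1: [0, -1, -2, -1, 0]
R3 ← R3 + (3/4)·R2: [0, 0, 0, 0, 0]
R4 ← R4 − (1/4)·R2: [0, 0, 0, 0, 0]
R5 ← R5 − (1/2)·R2: [0, 0, 0, 0, 0]
R6 ← R6 − (1/4)·R2: [0, 0, 0, 0, 0]
The echelon form has 2 nonzero rows, and every pivot lies in the first 4 columns, so rank(M) = rank([M|b]) = 2.
The system is consistent.
rank = 2 < 4 unknowns, so there are infinitely many solutions.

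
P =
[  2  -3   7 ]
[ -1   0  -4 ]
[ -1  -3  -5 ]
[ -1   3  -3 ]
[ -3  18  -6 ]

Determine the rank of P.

Row reduce to echelon form.
R2 ← R2 + (1/2)·R1: [0, -3/2, -1/2]
R3 ← R3 + (1/2)·R1: [0, -9/2, -3/2]
R4 ← R4 + (1/2)·R1: [0, 3/2, 1/2]
R5 ← R5 + (3/2)·R1: [0, 27/2, 9/2]
R3 ← R3 − (3)·R2: [0, 0, 0]
R4 ← R4 + R2: [0, 0, 0]
R5 ← R5 + (9)·R2: [0, 0, 0]
Echelon form has 2 nonzero rows, so rank(P) = 2.

2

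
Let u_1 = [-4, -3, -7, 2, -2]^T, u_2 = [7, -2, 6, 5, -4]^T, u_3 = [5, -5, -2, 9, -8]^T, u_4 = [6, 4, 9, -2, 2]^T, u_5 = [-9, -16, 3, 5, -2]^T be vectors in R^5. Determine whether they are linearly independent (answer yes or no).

Form the matrix with these vectors as rows and row reduce.
R2 ← R2 + (7/4)·R1: [0, -29/4, -25/4, 17/2, -15/2]
R3 ← R3 + (5/4)·R1: [0, -35/4, -43/4, 23/2, -21/2]
R4 ← R4 + (3/2)·R1: [0, -1/2, -3/2, 1, -1]
R5 ← R5 − (9/4)·R1: [0, -37/4, 75/4, 1/2, 5/2]
R3 ← R3 − (35/29)·R2: [0, 0, -93/29, 36/29, -42/29]
R4 ← R4 − (2/29)·R2: [0, 0, -31/29, 12/29, -14/29]
R5 ← R5 − (37/29)·R2: [0, 0, 775/29, -300/29, 350/29]
R4 ← R4 − (1/3)·R3: [0, 0, 0, 0, 0]
R5 ← R5 + (25/3)·R3: [0, 0, 0, 0, 0]
3 nonzero rows, so the 5 vectors span a space of dimension 3.
Since 3 < 5, the vectors are linearly dependent.

no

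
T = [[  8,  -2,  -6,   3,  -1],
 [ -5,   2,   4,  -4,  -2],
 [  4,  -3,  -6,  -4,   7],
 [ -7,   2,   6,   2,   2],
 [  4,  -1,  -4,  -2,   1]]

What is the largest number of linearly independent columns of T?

Row reduce to echelon form.
R2 ← R2 + (5/8)·R1: [0, 3/4, 1/4, -17/8, -21/8]
R3 ← R3 − (1/2)·R1: [0, -2, -3, -11/2, 15/2]
R4 ← R4 + (7/8)·R1: [0, 1/4, 3/4, 37/8, 9/8]
R5 ← R5 − (1/2)·R1: [0, 0, -1, -7/2, 3/2]
R3 ← R3 + (8/3)·R2: [0, 0, -7/3, -67/6, 1/2]
R4 ← R4 − (1/3)·R2: [0, 0, 2/3, 16/3, 2]
R4 ← R4 + (2/7)·R3: [0, 0, 0, 15/7, 15/7]
R5 ← R5 − (3/7)·R3: [0, 0, 0, 9/7, 9/7]
R5 ← R5 − (3/5)·R4: [0, 0, 0, 0, 0]
Echelon form has 4 nonzero rows, so rank(T) = 4.
The rank gives the maximum number of linearly independent columns: 4.

4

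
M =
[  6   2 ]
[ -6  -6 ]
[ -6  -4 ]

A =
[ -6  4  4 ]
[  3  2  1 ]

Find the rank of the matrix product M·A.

First compute MA:
[[-30,  28,  26],
 [ 18, -36, -30],
 [ 24, -32, -28]]
Now row reduce the product.
R2 ← R2 + (3/5)·R1: [0, -96/5, -72/5]
R3 ← R3 + (4/5)·R1: [0, -48/5, -36/5]
R3 ← R3 − (1/2)·R2: [0, 0, 0]
2 nonzero rows, so rank(MA) = 2.

2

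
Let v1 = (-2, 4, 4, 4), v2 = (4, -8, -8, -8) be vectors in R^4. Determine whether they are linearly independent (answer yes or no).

Form the matrix with these vectors as rows and row reduce.
R2 ← R2 + (2)·R1: [0, 0, 0, 0]
1 nonzero row, so the 2 vectors span a space of dimension 1.
Since 1 < 2, the vectors are linearly dependent.

no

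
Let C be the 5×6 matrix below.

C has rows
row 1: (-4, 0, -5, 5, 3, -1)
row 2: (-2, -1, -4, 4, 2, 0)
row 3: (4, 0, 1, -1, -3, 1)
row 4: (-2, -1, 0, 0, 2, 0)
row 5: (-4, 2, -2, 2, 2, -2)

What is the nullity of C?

Row reduce to echelon form.
R2 ← R2 − (1/2)·R1: [0, -1, -3/2, 3/2, 1/2, 1/2]
R3 ← R3 + R1: [0, 0, -4, 4, 0, 0]
R4 ← R4 − (1/2)·R1: [0, -1, 5/2, -5/2, 1/2, 1/2]
R5 ← R5 − R1: [0, 2, 3, -3, -1, -1]
R4 ← R4 − R2: [0, 0, 4, -4, 0, 0]
R5 ← R5 + (2)·R2: [0, 0, 0, 0, 0, 0]
R4 ← R4 + R3: [0, 0, 0, 0, 0, 0]
3 nonzero rows, so rank(C) = 3.
C has 6 columns; by rank–nullity, nullity = 6 − 3 = 3.

3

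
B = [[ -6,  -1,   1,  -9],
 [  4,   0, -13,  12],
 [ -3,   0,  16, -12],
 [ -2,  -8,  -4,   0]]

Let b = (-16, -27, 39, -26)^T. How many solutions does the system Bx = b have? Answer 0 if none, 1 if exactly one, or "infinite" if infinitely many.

Row reduce the augmented matrix [B | b].
R2 ← R2 + (2/3)·R1: [0, -2/3, -37/3, 6, -113/3]
R3 ← R3 − (1/2)·R1: [0, 1/2, 31/2, -15/2, 47]
R4 ← R4 − (1/3)·R1: [0, -23/3, -13/3, 3, -62/3]
R3 ← R3 + (3/4)·R2: [0, 0, 25/4, -3, 75/4]
R4 ← R4 − (23/2)·R2: [0, 0, 275/2, -66, 825/2]
R4 ← R4 − (22)·R3: [0, 0, 0, 0, 0]
The echelon form has 3 nonzero rows, and every pivot lies in the first 4 columns, so rank(B) = rank([B|b]) = 3.
The system is consistent.
rank = 3 < 4 unknowns, so there are infinitely many solutions.

infinite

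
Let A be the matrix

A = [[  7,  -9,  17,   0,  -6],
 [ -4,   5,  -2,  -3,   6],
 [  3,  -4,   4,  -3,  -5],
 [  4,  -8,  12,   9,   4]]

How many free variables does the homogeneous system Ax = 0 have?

1

Row reduce to echelon form.
R2 ← R2 + (4/7)·R1: [0, -1/7, 54/7, -3, 18/7]
R3 ← R3 − (3/7)·R1: [0, -1/7, -23/7, -3, -17/7]
R4 ← R4 − (4/7)·R1: [0, -20/7, 16/7, 9, 52/7]
R3 ← R3 − R2: [0, 0, -11, 0, -5]
R4 ← R4 − (20)·R2: [0, 0, -152, 69, -44]
R4 ← R4 − (152/11)·R3: [0, 0, 0, 69, 276/11]
4 nonzero rows, so rank(A) = 4.
A has 5 columns; by rank–nullity, nullity = 5 − 4 = 1.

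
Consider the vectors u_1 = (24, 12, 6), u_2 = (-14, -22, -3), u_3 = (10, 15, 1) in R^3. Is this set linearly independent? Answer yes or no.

yes

Form the matrix with these vectors as rows and row reduce.
R2 ← R2 + (7/12)·R1: [0, -15, 1/2]
R3 ← R3 − (5/12)·R1: [0, 10, -3/2]
R3 ← R3 + (2/3)·R2: [0, 0, -7/6]
3 nonzero rows, so the 3 vectors span a space of dimension 3.
Since 3 = 3, the vectors are linearly independent.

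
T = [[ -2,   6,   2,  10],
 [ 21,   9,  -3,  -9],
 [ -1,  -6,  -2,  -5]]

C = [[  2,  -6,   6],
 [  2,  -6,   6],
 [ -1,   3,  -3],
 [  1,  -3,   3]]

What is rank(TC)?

First compute TC:
[[ 16, -48,  48],
 [ 54, -162, 162],
 [-17,  51, -51]]
Now row reduce the product.
R2 ← R2 − (27/8)·R1: [0, 0, 0]
R3 ← R3 + (17/16)·R1: [0, 0, 0]
1 nonzero row, so rank(TC) = 1.

1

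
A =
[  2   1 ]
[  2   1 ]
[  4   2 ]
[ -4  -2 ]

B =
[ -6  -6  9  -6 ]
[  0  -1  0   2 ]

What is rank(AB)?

1

First compute AB:
[[-12, -13,  18, -10],
 [-12, -13,  18, -10],
 [-24, -26,  36, -20],
 [ 24,  26, -36,  20]]
Now row reduce the product.
R2 ← R2 − R1: [0, 0, 0, 0]
R3 ← R3 − (2)·R1: [0, 0, 0, 0]
R4 ← R4 + (2)·R1: [0, 0, 0, 0]
1 nonzero row, so rank(AB) = 1.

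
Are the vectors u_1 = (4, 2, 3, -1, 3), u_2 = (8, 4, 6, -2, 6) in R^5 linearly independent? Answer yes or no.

no

Form the matrix with these vectors as rows and row reduce.
R2 ← R2 − (2)·R1: [0, 0, 0, 0, 0]
1 nonzero row, so the 2 vectors span a space of dimension 1.
Since 1 < 2, the vectors are linearly dependent.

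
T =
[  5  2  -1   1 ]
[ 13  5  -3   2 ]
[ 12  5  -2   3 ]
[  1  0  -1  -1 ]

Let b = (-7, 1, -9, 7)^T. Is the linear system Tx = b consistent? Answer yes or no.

Row reduce the augmented matrix [T | b].
R2 ← R2 − (13/5)·R1: [0, -1/5, -2/5, -3/5, 96/5]
R3 ← R3 − (12/5)·R1: [0, 1/5, 2/5, 3/5, 39/5]
R4 ← R4 − (1/5)·R1: [0, -2/5, -4/5, -6/5, 42/5]
R3 ← R3 + R2: [0, 0, 0, 0, 27]
R4 ← R4 − (2)·R2: [0, 0, 0, 0, -30]
R4 ← R4 + (10/9)·R3: [0, 0, 0, 0, 0]
The echelon form has 3 nonzero rows; the last pivot sits in the augmented column, so rank(T) = 2 but rank([T|b]) = 3.
Since the ranks differ, the system is inconsistent.

no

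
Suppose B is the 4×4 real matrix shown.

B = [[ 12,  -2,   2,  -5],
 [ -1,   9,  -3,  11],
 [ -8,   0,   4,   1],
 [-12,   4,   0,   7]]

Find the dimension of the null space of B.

1

Row reduce to echelon form.
R2 ← R2 + (1/12)·R1: [0, 53/6, -17/6, 127/12]
R3 ← R3 + (2/3)·R1: [0, -4/3, 16/3, -7/3]
R4 ← R4 + R1: [0, 2, 2, 2]
R3 ← R3 + (8/53)·R2: [0, 0, 260/53, -39/53]
R4 ← R4 − (12/53)·R2: [0, 0, 140/53, -21/53]
R4 ← R4 − (7/13)·R3: [0, 0, 0, 0]
3 nonzero rows, so rank(B) = 3.
B has 4 columns; by rank–nullity, nullity = 4 − 3 = 1.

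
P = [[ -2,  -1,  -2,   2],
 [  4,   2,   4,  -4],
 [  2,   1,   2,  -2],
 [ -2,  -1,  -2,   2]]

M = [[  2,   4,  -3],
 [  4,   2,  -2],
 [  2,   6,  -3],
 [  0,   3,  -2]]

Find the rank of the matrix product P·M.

First compute PM:
[[-12, -16,  10],
 [ 24,  32, -20],
 [ 12,  16, -10],
 [-12, -16,  10]]
Now row reduce the product.
R2 ← R2 + (2)·R1: [0, 0, 0]
R3 ← R3 + R1: [0, 0, 0]
R4 ← R4 − R1: [0, 0, 0]
1 nonzero row, so rank(PM) = 1.

1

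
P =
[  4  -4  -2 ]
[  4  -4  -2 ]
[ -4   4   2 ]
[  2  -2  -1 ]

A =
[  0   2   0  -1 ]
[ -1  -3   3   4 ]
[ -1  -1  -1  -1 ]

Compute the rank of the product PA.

1

First compute PA:
[[  6,  22, -10, -18],
 [  6,  22, -10, -18],
 [ -6, -22,  10,  18],
 [  3,  11,  -5,  -9]]
Now row reduce the product.
R2 ← R2 − R1: [0, 0, 0, 0]
R3 ← R3 + R1: [0, 0, 0, 0]
R4 ← R4 − (1/2)·R1: [0, 0, 0, 0]
1 nonzero row, so rank(PA) = 1.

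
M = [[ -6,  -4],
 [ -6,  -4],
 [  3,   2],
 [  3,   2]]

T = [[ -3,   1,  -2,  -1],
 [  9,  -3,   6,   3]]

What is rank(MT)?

1

First compute MT:
[[-18,   6, -12,  -6],
 [-18,   6, -12,  -6],
 [  9,  -3,   6,   3],
 [  9,  -3,   6,   3]]
Now row reduce the product.
R2 ← R2 − R1: [0, 0, 0, 0]
R3 ← R3 + (1/2)·R1: [0, 0, 0, 0]
R4 ← R4 + (1/2)·R1: [0, 0, 0, 0]
1 nonzero row, so rank(MT) = 1.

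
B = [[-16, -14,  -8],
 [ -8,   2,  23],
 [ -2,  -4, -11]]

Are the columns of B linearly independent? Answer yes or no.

yes

Row reduce B to echelon form.
R2 ← R2 − (1/2)·R1: [0, 9, 27]
R3 ← R3 − (1/8)·R1: [0, -9/4, -10]
R3 ← R3 + (1/4)·R2: [0, 0, -13/4]
3 pivots among 3 columns.
Every column is a pivot column, so the columns are linearly independent.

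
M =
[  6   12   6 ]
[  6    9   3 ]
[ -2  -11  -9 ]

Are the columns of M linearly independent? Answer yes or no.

Row reduce M to echelon form.
R2 ← R2 − R1: [0, -3, -3]
R3 ← R3 + (1/3)·R1: [0, -7, -7]
R3 ← R3 − (7/3)·R2: [0, 0, 0]
2 pivots among 3 columns.
Only 2 < 3 pivot columns, so the columns are linearly dependent.

no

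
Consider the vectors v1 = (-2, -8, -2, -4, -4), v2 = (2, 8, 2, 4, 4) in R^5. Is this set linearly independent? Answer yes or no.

no

Form the matrix with these vectors as rows and row reduce.
R2 ← R2 + R1: [0, 0, 0, 0, 0]
1 nonzero row, so the 2 vectors span a space of dimension 1.
Since 1 < 2, the vectors are linearly dependent.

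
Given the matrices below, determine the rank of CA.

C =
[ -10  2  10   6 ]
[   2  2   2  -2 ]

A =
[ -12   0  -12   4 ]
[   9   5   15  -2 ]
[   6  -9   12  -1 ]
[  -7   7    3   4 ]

First compute CA:
[[156, -38, 288, -30],
 [ 20, -22,  24,  -6]]
Now row reduce the product.
R2 ← R2 − (5/39)·R1: [0, -668/39, -168/13, -28/13]
2 nonzero rows, so rank(CA) = 2.

2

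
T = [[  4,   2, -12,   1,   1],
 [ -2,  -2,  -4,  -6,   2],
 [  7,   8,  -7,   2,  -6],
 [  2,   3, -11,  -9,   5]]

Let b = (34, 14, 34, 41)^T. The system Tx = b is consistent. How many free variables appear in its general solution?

1

Row reduce the augmented matrix [T | b].
R2 ← R2 + (1/2)·R1: [0, -1, -10, -11/2, 5/2, 31]
R3 ← R3 − (7/4)·R1: [0, 9/2, 14, 1/4, -31/4, -51/2]
R4 ← R4 − (1/2)·R1: [0, 2, -5, -19/2, 9/2, 24]
R3 ← R3 + (9/2)·R2: [0, 0, -31, -49/2, 7/2, 114]
R4 ← R4 + (2)·R2: [0, 0, -25, -41/2, 19/2, 86]
R4 ← R4 − (25/31)·R3: [0, 0, 0, -23/31, 207/31, -184/31]
The echelon form has 4 nonzero rows, and every pivot lies in the first 5 columns, so rank(T) = rank([T|b]) = 4.
The system is consistent.
Free variables = (unknowns) − (rank) = 5 − 4 = 1.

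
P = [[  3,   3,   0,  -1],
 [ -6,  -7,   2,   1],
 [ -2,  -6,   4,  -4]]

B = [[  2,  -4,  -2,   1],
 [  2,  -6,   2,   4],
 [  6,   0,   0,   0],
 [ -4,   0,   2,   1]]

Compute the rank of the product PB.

3

First compute PB:
[[ 16, -30,  -2,  14],
 [-18,  66,   0, -33],
 [ 24,  44, -16, -30]]
Now row reduce the product.
R2 ← R2 + (9/8)·R1: [0, 129/4, -9/4, -69/4]
R3 ← R3 − (3/2)·R1: [0, 89, -13, -51]
R3 ← R3 − (356/129)·R2: [0, 0, -292/43, -146/43]
3 nonzero rows, so rank(PB) = 3.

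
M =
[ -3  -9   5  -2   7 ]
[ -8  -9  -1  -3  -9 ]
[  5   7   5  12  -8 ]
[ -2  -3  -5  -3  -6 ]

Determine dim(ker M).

Row reduce to echelon form.
R2 ← R2 − (8/3)·R1: [0, 15, -43/3, 7/3, -83/3]
R3 ← R3 + (5/3)·R1: [0, -8, 40/3, 26/3, 11/3]
R4 ← R4 − (2/3)·R1: [0, 3, -25/3, -5/3, -32/3]
R3 ← R3 + (8/15)·R2: [0, 0, 256/45, 446/45, -499/45]
R4 ← R4 − (1/5)·R2: [0, 0, -82/15, -32/15, -77/15]
R4 ← R4 + (123/128)·R3: [0, 0, 0, 473/64, -2021/128]
4 nonzero rows, so rank(M) = 4.
M has 5 columns; by rank–nullity, nullity = 5 − 4 = 1.

1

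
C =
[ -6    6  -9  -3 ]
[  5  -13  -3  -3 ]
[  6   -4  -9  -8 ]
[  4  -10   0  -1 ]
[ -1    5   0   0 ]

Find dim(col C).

3

Row reduce to echelon form.
R2 ← R2 + (5/6)·R1: [0, -8, -21/2, -11/2]
R3 ← R3 + R1: [0, 2, -18, -11]
R4 ← R4 + (2/3)·R1: [0, -6, -6, -3]
R5 ← R5 − (1/6)·R1: [0, 4, 3/2, 1/2]
R3 ← R3 + (1/4)·R2: [0, 0, -165/8, -99/8]
R4 ← R4 − (3/4)·R2: [0, 0, 15/8, 9/8]
R5 ← R5 + (1/2)·R2: [0, 0, -15/4, -9/4]
R4 ← R4 + (1/11)·R3: [0, 0, 0, 0]
R5 ← R5 − (2/11)·R3: [0, 0, 0, 0]
Echelon form has 3 nonzero rows, so rank(C) = 3.
The column space has dimension equal to the rank: 3.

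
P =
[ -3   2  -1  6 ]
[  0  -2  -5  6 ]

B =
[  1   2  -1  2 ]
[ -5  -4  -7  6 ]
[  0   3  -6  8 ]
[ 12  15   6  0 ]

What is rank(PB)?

2

First compute PB:
[[ 59,  73,  31,  -2],
 [ 82,  83,  80, -52]]
Now row reduce the product.
R2 ← R2 − (82/59)·R1: [0, -1089/59, 2178/59, -2904/59]
2 nonzero rows, so rank(PB) = 2.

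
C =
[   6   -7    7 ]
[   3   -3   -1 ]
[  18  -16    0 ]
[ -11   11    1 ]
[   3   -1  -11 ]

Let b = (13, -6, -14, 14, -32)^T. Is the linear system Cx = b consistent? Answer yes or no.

Row reduce the augmented matrix [C | b].
R2 ← R2 − (1/2)·R1: [0, 1/2, -9/2, -25/2]
R3 ← R3 − (3)·R1: [0, 5, -21, -53]
R4 ← R4 + (11/6)·R1: [0, -11/6, 83/6, 227/6]
R5 ← R5 − (1/2)·R1: [0, 5/2, -29/2, -77/2]
R3 ← R3 − (10)·R2: [0, 0, 24, 72]
R4 ← R4 + (11/3)·R2: [0, 0, -8/3, -8]
R5 ← R5 − (5)·R2: [0, 0, 8, 24]
R4 ← R4 + (1/9)·R3: [0, 0, 0, 0]
R5 ← R5 − (1/3)·R3: [0, 0, 0, 0]
The echelon form has 3 nonzero rows, and every pivot lies in the first 3 columns, so rank(C) = rank([C|b]) = 3.
The system is consistent.

yes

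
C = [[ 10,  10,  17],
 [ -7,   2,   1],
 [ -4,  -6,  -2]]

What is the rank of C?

Row reduce to echelon form.
R2 ← R2 + (7/10)·R1: [0, 9, 129/10]
R3 ← R3 + (2/5)·R1: [0, -2, 24/5]
R3 ← R3 + (2/9)·R2: [0, 0, 23/3]
Echelon form has 3 nonzero rows, so rank(C) = 3.

3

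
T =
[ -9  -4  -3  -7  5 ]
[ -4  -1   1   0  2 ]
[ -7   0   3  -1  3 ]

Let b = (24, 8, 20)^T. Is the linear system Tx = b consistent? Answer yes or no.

yes

Row reduce the augmented matrix [T | b].
R2 ← R2 − (4/9)·R1: [0, 7/9, 7/3, 28/9, -2/9, -8/3]
R3 ← R3 − (7/9)·R1: [0, 28/9, 16/3, 40/9, -8/9, 4/3]
R3 ← R3 − (4)·R2: [0, 0, -4, -8, 0, 12]
The echelon form has 3 nonzero rows, and every pivot lies in the first 5 columns, so rank(T) = rank([T|b]) = 3.
The system is consistent.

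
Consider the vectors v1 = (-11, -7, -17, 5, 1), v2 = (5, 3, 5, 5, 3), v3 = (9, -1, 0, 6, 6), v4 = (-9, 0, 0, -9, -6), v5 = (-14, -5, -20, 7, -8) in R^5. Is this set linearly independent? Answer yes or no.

no

Form the matrix with these vectors as rows and row reduce.
R2 ← R2 + (5/11)·R1: [0, -2/11, -30/11, 80/11, 38/11]
R3 ← R3 + (9/11)·R1: [0, -74/11, -153/11, 111/11, 75/11]
R4 ← R4 − (9/11)·R1: [0, 63/11, 153/11, -144/11, -75/11]
R5 ← R5 − (14/11)·R1: [0, 43/11, 18/11, 7/11, -102/11]
R3 ← R3 − (37)·R2: [0, 0, 87, -259, -121]
R4 ← R4 + (63/2)·R2: [0, 0, -72, 216, 102]
R5 ← R5 + (43/2)·R2: [0, 0, -57, 157, 65]
R4 ← R4 + (24/29)·R3: [0, 0, 0, 48/29, 54/29]
R5 ← R5 + (19/29)·R3: [0, 0, 0, -368/29, -414/29]
R5 ← R5 + (23/3)·R4: [0, 0, 0, 0, 0]
4 nonzero rows, so the 5 vectors span a space of dimension 4.
Since 4 < 5, the vectors are linearly dependent.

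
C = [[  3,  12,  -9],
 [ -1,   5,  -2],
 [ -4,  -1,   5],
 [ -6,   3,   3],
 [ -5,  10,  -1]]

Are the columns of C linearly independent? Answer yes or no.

Row reduce C to echelon form.
R2 ← R2 + (1/3)·R1: [0, 9, -5]
R3 ← R3 + (4/3)·R1: [0, 15, -7]
R4 ← R4 + (2)·R1: [0, 27, -15]
R5 ← R5 + (5/3)·R1: [0, 30, -16]
R3 ← R3 − (5/3)·R2: [0, 0, 4/3]
R4 ← R4 − (3)·R2: [0, 0, 0]
R5 ← R5 − (10/3)·R2: [0, 0, 2/3]
R5 ← R5 − (1/2)·R3: [0, 0, 0]
3 pivots among 3 columns.
Every column is a pivot column, so the columns are linearly independent.

yes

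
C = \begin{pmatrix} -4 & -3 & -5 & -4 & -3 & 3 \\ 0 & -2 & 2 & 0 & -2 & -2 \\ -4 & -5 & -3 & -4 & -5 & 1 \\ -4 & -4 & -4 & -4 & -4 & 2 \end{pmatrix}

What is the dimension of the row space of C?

Row reduce to echelon form.
R3 ← R3 − R1: [0, -2, 2, 0, -2, -2]
R4 ← R4 − R1: [0, -1, 1, 0, -1, -1]
R3 ← R3 − R2: [0, 0, 0, 0, 0, 0]
R4 ← R4 − (1/2)·R2: [0, 0, 0, 0, 0, 0]
Echelon form has 2 nonzero rows, so rank(C) = 2.
The row space has dimension equal to the rank: 2.

2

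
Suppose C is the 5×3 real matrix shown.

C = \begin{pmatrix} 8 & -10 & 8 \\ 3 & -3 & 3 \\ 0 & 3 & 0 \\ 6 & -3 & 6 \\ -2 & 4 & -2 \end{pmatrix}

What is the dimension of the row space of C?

Row reduce to echelon form.
R2 ← R2 − (3/8)·R1: [0, 3/4, 0]
R4 ← R4 − (3/4)·R1: [0, 9/2, 0]
R5 ← R5 + (1/4)·R1: [0, 3/2, 0]
R3 ← R3 − (4)·R2: [0, 0, 0]
R4 ← R4 − (6)·R2: [0, 0, 0]
R5 ← R5 − (2)·R2: [0, 0, 0]
Echelon form has 2 nonzero rows, so rank(C) = 2.
The row space has dimension equal to the rank: 2.

2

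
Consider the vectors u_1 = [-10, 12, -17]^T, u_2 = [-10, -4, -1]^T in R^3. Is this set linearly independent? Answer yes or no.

Form the matrix with these vectors as rows and row reduce.
R2 ← R2 − R1: [0, -16, 16]
2 nonzero rows, so the 2 vectors span a space of dimension 2.
Since 2 = 2, the vectors are linearly independent.

yes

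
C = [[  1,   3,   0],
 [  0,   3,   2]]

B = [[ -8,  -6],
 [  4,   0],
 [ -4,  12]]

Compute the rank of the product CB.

2

First compute CB:
[[  4,  -6],
 [  4,  24]]
Now row reduce the product.
R2 ← R2 − R1: [0, 30]
2 nonzero rows, so rank(CB) = 2.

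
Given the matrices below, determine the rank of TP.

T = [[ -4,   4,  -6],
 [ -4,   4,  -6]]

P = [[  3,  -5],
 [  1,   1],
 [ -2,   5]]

First compute TP:
[[  4,  -6],
 [  4,  -6]]
Now row reduce the product.
R2 ← R2 − R1: [0, 0]
1 nonzero row, so rank(TP) = 1.

1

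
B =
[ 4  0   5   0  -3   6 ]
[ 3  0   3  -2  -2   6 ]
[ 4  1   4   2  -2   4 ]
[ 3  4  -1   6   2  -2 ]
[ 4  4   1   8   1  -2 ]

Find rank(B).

Row reduce to echelon form.
R2 ← R2 − (3/4)·R1: [0, 0, -3/4, -2, 1/4, 3/2]
R3 ← R3 − R1: [0, 1, -1, 2, 1, -2]
R4 ← R4 − (3/4)·R1: [0, 4, -19/4, 6, 17/4, -13/2]
R5 ← R5 − R1: [0, 4, -4, 8, 4, -8]
Swap R2 ↔ R3
R4 ← R4 − (4)·R2: [0, 0, -3/4, -2, 1/4, 3/2]
R5 ← R5 − (4)·R2: [0, 0, 0, 0, 0, 0]
R4 ← R4 − R3: [0, 0, 0, 0, 0, 0]
Echelon form has 3 nonzero rows, so rank(B) = 3.

3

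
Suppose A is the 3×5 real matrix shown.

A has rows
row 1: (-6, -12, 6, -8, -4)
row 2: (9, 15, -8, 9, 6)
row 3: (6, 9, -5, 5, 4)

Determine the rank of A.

2

Row reduce to echelon form.
R2 ← R2 + (3/2)·R1: [0, -3, 1, -3, 0]
R3 ← R3 + R1: [0, -3, 1, -3, 0]
R3 ← R3 − R2: [0, 0, 0, 0, 0]
Echelon form has 2 nonzero rows, so rank(A) = 2.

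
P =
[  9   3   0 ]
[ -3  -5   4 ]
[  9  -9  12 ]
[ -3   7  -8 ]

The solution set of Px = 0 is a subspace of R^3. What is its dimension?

Row reduce to echelon form.
R2 ← R2 + (1/3)·R1: [0, -4, 4]
R3 ← R3 − R1: [0, -12, 12]
R4 ← R4 + (1/3)·R1: [0, 8, -8]
R3 ← R3 − (3)·R2: [0, 0, 0]
R4 ← R4 + (2)·R2: [0, 0, 0]
2 nonzero rows, so rank(P) = 2.
P has 3 columns; by rank–nullity, nullity = 3 − 2 = 1.

1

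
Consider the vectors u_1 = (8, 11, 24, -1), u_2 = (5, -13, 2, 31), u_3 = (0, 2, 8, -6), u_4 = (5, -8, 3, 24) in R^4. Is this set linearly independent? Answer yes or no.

no

Form the matrix with these vectors as rows and row reduce.
R2 ← R2 − (5/8)·R1: [0, -159/8, -13, 253/8]
R4 ← R4 − (5/8)·R1: [0, -119/8, -12, 197/8]
R3 ← R3 + (16/159)·R2: [0, 0, 1064/159, -448/159]
R4 ← R4 − (119/159)·R2: [0, 0, -361/159, 152/159]
R4 ← R4 + (19/56)·R3: [0, 0, 0, 0]
3 nonzero rows, so the 4 vectors span a space of dimension 3.
Since 3 < 4, the vectors are linearly dependent.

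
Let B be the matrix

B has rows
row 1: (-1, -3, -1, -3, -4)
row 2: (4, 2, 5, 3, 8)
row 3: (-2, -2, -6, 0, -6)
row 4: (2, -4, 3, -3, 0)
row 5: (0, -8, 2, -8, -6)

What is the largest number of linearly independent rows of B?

Row reduce to echelon form.
R2 ← R2 + (4)·R1: [0, -10, 1, -9, -8]
R3 ← R3 − (2)·R1: [0, 4, -4, 6, 2]
R4 ← R4 + (2)·R1: [0, -10, 1, -9, -8]
R3 ← R3 + (2/5)·R2: [0, 0, -18/5, 12/5, -6/5]
R4 ← R4 − R2: [0, 0, 0, 0, 0]
R5 ← R5 − (4/5)·R2: [0, 0, 6/5, -4/5, 2/5]
R5 ← R5 + (1/3)·R3: [0, 0, 0, 0, 0]
Echelon form has 3 nonzero rows, so rank(B) = 3.
The rank gives the maximum number of linearly independent rows: 3.

3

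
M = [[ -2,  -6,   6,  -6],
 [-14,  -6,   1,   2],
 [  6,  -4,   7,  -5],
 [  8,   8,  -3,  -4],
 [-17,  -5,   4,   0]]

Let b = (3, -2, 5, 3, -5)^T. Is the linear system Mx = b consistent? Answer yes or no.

no

Row reduce the augmented matrix [M | b].
R2 ← R2 − (7)·R1: [0, 36, -41, 44, -23]
R3 ← R3 + (3)·R1: [0, -22, 25, -23, 14]
R4 ← R4 + (4)·R1: [0, -16, 21, -28, 15]
R5 ← R5 − (17/2)·R1: [0, 46, -47, 51, -61/2]
R3 ← R3 + (11/18)·R2: [0, 0, -1/18, 35/9, -1/18]
R4 ← R4 + (4/9)·R2: [0, 0, 25/9, -76/9, 43/9]
R5 ← R5 − (23/18)·R2: [0, 0, 97/18, -47/9, -10/9]
R4 ← R4 + (50)·R3: [0, 0, 0, 186, 2]
R5 ← R5 + (97)·R3: [0, 0, 0, 372, -13/2]
R5 ← R5 − (2)·R4: [0, 0, 0, 0, -21/2]
The echelon form has 5 nonzero rows; the last pivot sits in the augmented column, so rank(M) = 4 but rank([M|b]) = 5.
Since the ranks differ, the system is inconsistent.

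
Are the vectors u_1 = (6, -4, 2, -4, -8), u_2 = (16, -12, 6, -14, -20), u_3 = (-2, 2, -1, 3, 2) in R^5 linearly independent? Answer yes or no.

no

Form the matrix with these vectors as rows and row reduce.
R2 ← R2 − (8/3)·R1: [0, -4/3, 2/3, -10/3, 4/3]
R3 ← R3 + (1/3)·R1: [0, 2/3, -1/3, 5/3, -2/3]
R3 ← R3 + (1/2)·R2: [0, 0, 0, 0, 0]
2 nonzero rows, so the 3 vectors span a space of dimension 2.
Since 2 < 3, the vectors are linearly dependent.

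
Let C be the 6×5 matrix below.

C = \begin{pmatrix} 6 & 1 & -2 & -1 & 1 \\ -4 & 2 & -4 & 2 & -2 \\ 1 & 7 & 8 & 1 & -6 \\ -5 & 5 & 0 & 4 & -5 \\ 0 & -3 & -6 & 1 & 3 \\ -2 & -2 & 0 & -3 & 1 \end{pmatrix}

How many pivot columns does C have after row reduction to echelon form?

Row reduce to echelon form.
R2 ← R2 + (2/3)·R1: [0, 8/3, -16/3, 4/3, -4/3]
R3 ← R3 − (1/6)·R1: [0, 41/6, 25/3, 7/6, -37/6]
R4 ← R4 + (5/6)·R1: [0, 35/6, -5/3, 19/6, -25/6]
R6 ← R6 + (1/3)·R1: [0, -5/3, -2/3, -10/3, 4/3]
R3 ← R3 − (41/16)·R2: [0, 0, 22, -9/4, -11/4]
R4 ← R4 − (35/16)·R2: [0, 0, 10, 1/4, -5/4]
R5 ← R5 + (9/8)·R2: [0, 0, -12, 5/2, 3/2]
R6 ← R6 + (5/8)·R2: [0, 0, -4, -5/2, 1/2]
R4 ← R4 − (5/11)·R3: [0, 0, 0, 14/11, 0]
R5 ← R5 + (6/11)·R3: [0, 0, 0, 14/11, 0]
R6 ← R6 + (2/11)·R3: [0, 0, 0, -32/11, 0]
R5 ← R5 − R4: [0, 0, 0, 0, 0]
R6 ← R6 + (16/7)·R4: [0, 0, 0, 0, 0]
Echelon form has 4 nonzero rows, so rank(C) = 4.
Each nonzero row contributes one pivot column: 4 pivot columns.

4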